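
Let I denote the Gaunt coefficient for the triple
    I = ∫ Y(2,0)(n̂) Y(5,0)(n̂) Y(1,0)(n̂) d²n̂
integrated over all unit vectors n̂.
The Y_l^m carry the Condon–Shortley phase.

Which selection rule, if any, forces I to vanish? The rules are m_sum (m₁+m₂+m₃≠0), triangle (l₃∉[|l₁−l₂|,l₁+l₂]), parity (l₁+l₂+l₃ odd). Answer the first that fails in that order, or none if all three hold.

m₁+m₂+m₃ = 0 + 0 + 0 = 0  ✓
triangle: |2−5|=3 ≤ l₃=1 ≤ 2+5=7  ✗
parity: l₁+l₂+l₃ = 8 is even

triangle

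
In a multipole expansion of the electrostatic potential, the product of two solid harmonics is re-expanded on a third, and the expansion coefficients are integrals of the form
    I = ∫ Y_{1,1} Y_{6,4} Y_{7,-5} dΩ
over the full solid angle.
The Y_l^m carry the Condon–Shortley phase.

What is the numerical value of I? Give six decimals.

-0.284256

m-sum 0 ✓  L=14 even ✓  5≤7≤7 ✓
Π(2lᵢ+1) = 3×13×15 = 585
triangle coeff Δ(1,6,7) = 1/1365
Σ_t [0,0]: t=0:+1/518400 = 1/518400
(3j)²=7/195 [(1 6 7; 0 0 0)], sign=-1
Σ_t [0,0]: t=0:+1/14515200 = 1/14515200
(3j)²=22/455 [(1 6 7; 1 4 -5)], sign=+1
⇒ 4πI² = 66/65
I = (-1)√(66/65/(4π)) = -0.28425647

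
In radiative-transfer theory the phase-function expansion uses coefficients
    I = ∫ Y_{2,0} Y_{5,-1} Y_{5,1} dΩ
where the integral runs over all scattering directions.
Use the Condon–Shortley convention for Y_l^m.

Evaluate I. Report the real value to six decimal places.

-0.145565

m-sum 0 ✓  L=12 even ✓  3≤5≤7 ✓
Π(2lᵢ+1) = 5×11×11 = 605
triangle coeff Δ(2,5,5) = 1/38610
Σ_t [0,2]: t=0:+1/2880 t=1:−1/576 t=2:+1/2880 = -1/960
(3j)²=10/429 [(2 5 5; 0 0 0)], sign=+1
Σ_t [0,2]: t=0:+1/2304 t=1:−1/720 t=2:+1/5760 = -1/1280
(3j)²=27/1430 [(2 5 5; 0 -1 1)], sign=-1
⇒ 4πI² = 45/169
I = (-1)√(45/169/(4π)) = -0.14556534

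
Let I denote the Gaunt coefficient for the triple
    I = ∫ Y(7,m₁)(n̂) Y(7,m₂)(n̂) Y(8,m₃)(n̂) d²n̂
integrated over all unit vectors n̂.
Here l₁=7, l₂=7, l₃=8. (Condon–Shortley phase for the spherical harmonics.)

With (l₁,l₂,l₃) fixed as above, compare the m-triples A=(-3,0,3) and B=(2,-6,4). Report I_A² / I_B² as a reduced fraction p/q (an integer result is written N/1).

18865/234

Same 7,7,8: normalisation and zero-m 3j drop out of the ratio.
A: Δ: 6! 8! 8! / 23! → 1/22086194130; sum: t=2:+1/1393459200 t=3:−1/104509440 t=4:+1/49766400 t=5:−1/124416000 t=6:+1/2090188800 = 11/2985984000; 3j²(7 7 8; -3 0 3) = Δ·Π!·Σ² = 3773/579462  (sign -1)
B: Δ: 6! 8! 8! / 23! → 1/22086194130; sum: t=0:+1/2612736000 t=1:−1/2786918400 = 1/41803776000; 3j²(7 7 8; 2 -6 4) = Δ·Π!·Σ² = 3/37145  (sign +1)
I_A²/I_B² = (3773/579462)/(3/37145) = 18865/234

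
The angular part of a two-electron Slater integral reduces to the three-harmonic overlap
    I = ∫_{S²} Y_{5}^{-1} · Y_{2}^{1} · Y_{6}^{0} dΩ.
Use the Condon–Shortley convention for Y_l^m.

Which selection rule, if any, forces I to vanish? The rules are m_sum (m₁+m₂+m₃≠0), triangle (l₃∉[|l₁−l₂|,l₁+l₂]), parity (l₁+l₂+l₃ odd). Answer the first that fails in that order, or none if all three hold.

azimuthal sum: -1 + 1 + 0 = 0  ✓
3 ≤ 6 ≤ 7 (triangle on l)  ✓
L = 5 + 2 + 6 = 13 (odd)  ✗

parity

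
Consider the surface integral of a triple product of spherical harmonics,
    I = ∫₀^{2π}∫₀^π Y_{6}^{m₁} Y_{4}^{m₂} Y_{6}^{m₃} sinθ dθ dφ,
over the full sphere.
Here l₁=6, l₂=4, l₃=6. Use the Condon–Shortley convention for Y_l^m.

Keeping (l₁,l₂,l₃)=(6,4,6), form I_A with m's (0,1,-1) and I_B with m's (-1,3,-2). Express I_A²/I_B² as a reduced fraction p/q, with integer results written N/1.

Same 6,4,6: normalisation and zero-m 3j drop out of the ratio.
A: Δ: 4! 8! 4! / 17! → 1/15315300; sum: t=1:−1/103680 t=2:+1/13824 t=3:−1/17280 t=4:+1/207360 = 1/103680; 3j²(6 4 6; 0 1 -1) = Δ·Π!·Σ² = 10/7293  (sign -1)
B: Δ: 4! 8! 4! / 17! → 1/15315300; sum: t=3:−1/82944 t=4:+1/103680 = -1/414720; 3j²(6 4 6; -1 3 -2) = Δ·Π!·Σ² = 49/43758  (sign -1)
I_A²/I_B² = (10/7293)/(49/43758) = 60/49

60/49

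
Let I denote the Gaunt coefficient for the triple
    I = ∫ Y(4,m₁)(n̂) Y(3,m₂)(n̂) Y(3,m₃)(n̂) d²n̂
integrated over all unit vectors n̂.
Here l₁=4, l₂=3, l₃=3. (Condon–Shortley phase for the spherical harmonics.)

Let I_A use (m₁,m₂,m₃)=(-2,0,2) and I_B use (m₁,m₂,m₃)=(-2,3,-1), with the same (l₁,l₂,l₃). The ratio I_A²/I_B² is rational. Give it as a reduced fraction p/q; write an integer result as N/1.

Shared (l₁,l₂,l₃)=(4,3,3): N and (l;000)² cancel in I_A²/I_B².
A: Δ = 4!·4!·2!/11! = 1/34650; Racah Σ t=2..3: t=2:+1/96 t=3:−1/72 = -1/288; ⇒ 3j(4 3 3; -2 0 2)² = 1/462, sgn +1
B: Δ = 4!·4!·2!/11! = 1/34650; Racah Σ t=4..4: t=4:+1/192 = 1/192; ⇒ 3j(4 3 3; -2 3 -1)² = 3/77, sgn +1
I_A²/I_B² = (1/462)/(3/77) = 1/18

1/18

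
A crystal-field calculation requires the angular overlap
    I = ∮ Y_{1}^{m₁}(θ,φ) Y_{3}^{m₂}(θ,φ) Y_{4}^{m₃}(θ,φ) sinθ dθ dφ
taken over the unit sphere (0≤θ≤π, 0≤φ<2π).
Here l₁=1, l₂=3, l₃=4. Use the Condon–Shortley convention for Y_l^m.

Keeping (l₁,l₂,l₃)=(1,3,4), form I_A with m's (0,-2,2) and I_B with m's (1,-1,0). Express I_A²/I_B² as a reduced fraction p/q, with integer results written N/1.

2/1

l's match ⇒ only the (l;m) 3-j factors differ between A and B.
A: triangle coeff Δ(1,3,4) = 1/252; Σ_t [0,0]: t=0:+1/120 = 1/120; (3j)²=1/21 [(1 3 4; 0 -2 2)], sign=+1
B: triangle coeff Δ(1,3,4) = 1/252; Σ_t [0,0]: t=0:+1/96 = 1/96; (3j)²=1/42 [(1 3 4; 1 -1 0)], sign=+1
I_A²/I_B² = (1/21)/(1/42) = 2/1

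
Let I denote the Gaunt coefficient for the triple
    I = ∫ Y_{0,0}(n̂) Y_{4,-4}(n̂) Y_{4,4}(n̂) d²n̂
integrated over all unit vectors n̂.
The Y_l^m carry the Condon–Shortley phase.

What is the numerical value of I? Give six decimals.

0.282095

Rules hold: Σm=0, L=8 even, 4≤4≤4.
N = 1·9·9 = 81
Δ = 0!·0!·8!/9! = 1/9
Racah Σ t=0..0: t=0:+1/576 = 1/576
⇒ 3j(0 4 4; 0 0 0)² = 1/9, sgn +1
Racah Σ t=0..0: t=0:+1/40320 = 1/40320
⇒ 3j(0 4 4; 0 -4 4)² = 1/9, sgn +1
4πI² = N·(3j₀)²·(3jₘ)² = 1/1
I = +1·√(1/4π) = 0.28209479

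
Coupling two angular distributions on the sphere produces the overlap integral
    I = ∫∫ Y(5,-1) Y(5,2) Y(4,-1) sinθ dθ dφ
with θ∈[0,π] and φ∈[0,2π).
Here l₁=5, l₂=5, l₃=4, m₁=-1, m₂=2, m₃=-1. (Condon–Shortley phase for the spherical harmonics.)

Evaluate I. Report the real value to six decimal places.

0.128377

Checks pass: Σm=0; 14 even; l₃=4∈[0,10].
(2·5+1)(2·5+1)(2·4+1) = 1089
Δ: 6! 4! 4! / 15! → 1/3153150
sum: t=1:−1/69120 t=2:+1/1728 t=3:−1/576 t=4:+1/1728 t=5:−1/69120 = -7/11520
3j²(5 5 4; 0 0 0) = Δ·Π!·Σ² = 2/143  (sign -1)
sum: t=3:−1/5184 t=4:+1/1152 t=5:−1/2880 t=6:+1/103680 = 7/20736
3j²(5 5 4; -1 2 -1) = Δ·Π!·Σ² = 35/2574  (sign -1)
combine: 4πI² = 1089·2/143·35/2574 = 35/169
take √, sign +1: I = 0.12837656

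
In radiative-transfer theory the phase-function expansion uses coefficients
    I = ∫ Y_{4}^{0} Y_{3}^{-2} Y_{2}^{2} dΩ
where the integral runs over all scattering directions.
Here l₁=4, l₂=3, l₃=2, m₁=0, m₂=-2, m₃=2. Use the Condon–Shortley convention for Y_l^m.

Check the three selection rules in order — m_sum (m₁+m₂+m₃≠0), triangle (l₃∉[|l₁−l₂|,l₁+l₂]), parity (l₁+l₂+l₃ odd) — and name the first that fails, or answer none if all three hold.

parity

m₁+m₂+m₃ = 0 − 2 + 2 = 0  ✓
triangle: |4−3|=1 ≤ l₃=2 ≤ 4+3=7  ✓
parity: l₁+l₂+l₃ = 9 is odd  ✗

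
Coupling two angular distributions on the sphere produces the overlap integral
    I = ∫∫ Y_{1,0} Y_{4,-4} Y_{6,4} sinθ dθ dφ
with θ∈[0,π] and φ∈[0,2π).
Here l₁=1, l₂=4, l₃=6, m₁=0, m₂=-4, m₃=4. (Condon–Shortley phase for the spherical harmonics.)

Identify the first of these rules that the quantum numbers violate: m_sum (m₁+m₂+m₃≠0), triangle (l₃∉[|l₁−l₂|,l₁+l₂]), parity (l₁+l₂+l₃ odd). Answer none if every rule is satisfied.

azimuthal sum: 0 − 4 + 4 = 0  ✓
3 ≤ 6 ≤ 5 (triangle on l)  ✗
L = 1 + 4 + 6 = 11 (odd)

triangle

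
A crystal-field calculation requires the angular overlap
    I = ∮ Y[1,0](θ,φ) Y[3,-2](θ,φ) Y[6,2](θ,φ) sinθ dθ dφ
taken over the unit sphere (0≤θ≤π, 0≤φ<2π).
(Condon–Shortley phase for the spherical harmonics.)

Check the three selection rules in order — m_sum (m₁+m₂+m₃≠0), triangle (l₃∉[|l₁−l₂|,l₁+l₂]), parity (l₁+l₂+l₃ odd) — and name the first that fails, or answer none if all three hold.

Σmᵢ = 0  ✓
l₃∈[|l₁−l₂|,l₁+l₂]=[2,4], have l₃=6  ✗
Σlᵢ = 10 ⇒ even

triangle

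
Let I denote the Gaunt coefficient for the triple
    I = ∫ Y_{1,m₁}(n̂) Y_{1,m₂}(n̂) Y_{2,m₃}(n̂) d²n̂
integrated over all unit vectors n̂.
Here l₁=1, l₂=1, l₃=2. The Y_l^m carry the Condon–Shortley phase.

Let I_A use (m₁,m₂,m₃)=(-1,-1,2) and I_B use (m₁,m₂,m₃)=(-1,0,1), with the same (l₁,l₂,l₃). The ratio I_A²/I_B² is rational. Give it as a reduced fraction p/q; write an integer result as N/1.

l's match ⇒ only the (l;m) 3-j factors differ between A and B.
A: triangle coeff Δ(1,1,2) = 1/30; Σ_t [0,0]: t=0:+1/4 = 1/4; (3j)²=1/5 [(1 1 2; -1 -1 2)], sign=+1
B: triangle coeff Δ(1,1,2) = 1/30; Σ_t [0,0]: t=0:+1/2 = 1/2; (3j)²=1/10 [(1 1 2; -1 0 1)], sign=-1
I_A²/I_B² = (1/5)/(1/10) = 2/1

2/1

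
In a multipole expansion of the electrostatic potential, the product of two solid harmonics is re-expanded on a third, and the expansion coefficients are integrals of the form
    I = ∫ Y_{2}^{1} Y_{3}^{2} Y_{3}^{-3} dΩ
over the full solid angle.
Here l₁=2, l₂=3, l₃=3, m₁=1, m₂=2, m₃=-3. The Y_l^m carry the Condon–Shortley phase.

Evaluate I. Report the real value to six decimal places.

Checks pass: Σm=0; 8 even; l₃=3∈[1,5].
(2·2+1)(2·3+1)(2·3+1) = 245
Δ: 2! 2! 4! / 9! → 1/3780
sum: t=0:+1/24 t=1:−1/4 t=2:+1/24 = -1/6
3j²(2 3 3; 0 0 0) = Δ·Π!·Σ² = 4/105  (sign +1)
sum: t=1:−1/48 = -1/48
3j²(2 3 3; 1 2 -3) = Δ·Π!·Σ² = 5/84  (sign -1)
combine: 4πI² = 245·4/105·5/84 = 5/9
take √, sign -1: I = -0.21026104

-0.210261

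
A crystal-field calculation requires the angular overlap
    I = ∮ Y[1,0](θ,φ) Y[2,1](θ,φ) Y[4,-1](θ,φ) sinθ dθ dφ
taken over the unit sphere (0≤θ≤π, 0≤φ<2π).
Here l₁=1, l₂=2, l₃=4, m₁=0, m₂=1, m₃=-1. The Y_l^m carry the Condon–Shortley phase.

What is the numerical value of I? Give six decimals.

|1−2|≤4≤1+2 violated ⇒ I = 0

0.000000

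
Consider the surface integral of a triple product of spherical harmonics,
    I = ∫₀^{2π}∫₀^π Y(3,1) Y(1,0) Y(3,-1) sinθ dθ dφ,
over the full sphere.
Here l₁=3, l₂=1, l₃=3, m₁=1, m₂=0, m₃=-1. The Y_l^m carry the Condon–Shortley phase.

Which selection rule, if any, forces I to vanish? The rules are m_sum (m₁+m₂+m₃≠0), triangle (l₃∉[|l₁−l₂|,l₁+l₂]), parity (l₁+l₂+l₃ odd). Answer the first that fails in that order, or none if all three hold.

parity

m₁+m₂+m₃ = 1 + 0 − 1 = 0  ✓
triangle: |3−1|=2 ≤ l₃=3 ≤ 3+1=4  ✓
parity: l₁+l₂+l₃ = 7 is odd  ✗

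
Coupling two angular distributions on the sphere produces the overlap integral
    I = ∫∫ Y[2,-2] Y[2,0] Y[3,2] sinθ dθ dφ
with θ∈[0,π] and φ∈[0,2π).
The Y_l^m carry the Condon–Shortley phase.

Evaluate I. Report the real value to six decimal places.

0.000000

l₁+l₂+l₃=7 is odd: 3j(l;000)=0 ⇒ I=0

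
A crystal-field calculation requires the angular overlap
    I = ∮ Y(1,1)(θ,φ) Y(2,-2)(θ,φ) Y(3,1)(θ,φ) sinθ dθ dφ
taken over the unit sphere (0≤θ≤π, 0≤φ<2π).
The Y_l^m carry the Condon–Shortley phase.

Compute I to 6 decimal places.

Checks pass: Σm=0; 6 even; l₃=3∈[1,3].
(2·1+1)(2·2+1)(2·3+1) = 105
Δ: 0! 2! 4! / 7! → 1/105
sum: t=0:+1/4 = 1/4
3j²(1 2 3; 0 0 0) = Δ·Π!·Σ² = 3/35  (sign -1)
sum: t=0:+1/48 = 1/48
3j²(1 2 3; 1 -2 1) = Δ·Π!·Σ² = 1/105  (sign +1)
combine: 4πI² = 105·3/35·1/105 = 3/35
take √, sign -1: I = -0.08258890

-0.082589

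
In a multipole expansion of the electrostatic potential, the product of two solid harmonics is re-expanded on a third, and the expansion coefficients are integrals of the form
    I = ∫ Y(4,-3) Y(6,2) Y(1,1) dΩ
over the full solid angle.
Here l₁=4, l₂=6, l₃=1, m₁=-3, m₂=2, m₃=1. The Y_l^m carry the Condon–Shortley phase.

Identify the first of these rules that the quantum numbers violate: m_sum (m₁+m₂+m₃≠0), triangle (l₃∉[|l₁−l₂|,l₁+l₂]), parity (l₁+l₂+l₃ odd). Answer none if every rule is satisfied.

triangle

Σmᵢ = 0  ✓
l₃∈[|l₁−l₂|,l₁+l₂]=[2,10], have l₃=1  ✗
Σlᵢ = 11 ⇒ odd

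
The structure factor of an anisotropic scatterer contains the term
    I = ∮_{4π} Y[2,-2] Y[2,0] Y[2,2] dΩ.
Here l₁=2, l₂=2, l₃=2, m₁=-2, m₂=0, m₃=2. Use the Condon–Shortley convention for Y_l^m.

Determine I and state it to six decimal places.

m-sum 0 ✓  L=6 even ✓  0≤2≤4 ✓
Π(2lᵢ+1) = 5×5×5 = 125
triangle coeff Δ(2,2,2) = 1/630
Σ_t [0,2]: t=0:+1/8 t=1:−1/1 t=2:+1/8 = -3/4
(3j)²=2/35 [(2 2 2; 0 0 0)], sign=-1
Σ_t [2,2]: t=2:+1/8 = 1/8
(3j)²=2/35 [(2 2 2; -2 0 2)], sign=+1
⇒ 4πI² = 20/49
I = (-1)√(20/49/(4π)) = -0.18022375

-0.180224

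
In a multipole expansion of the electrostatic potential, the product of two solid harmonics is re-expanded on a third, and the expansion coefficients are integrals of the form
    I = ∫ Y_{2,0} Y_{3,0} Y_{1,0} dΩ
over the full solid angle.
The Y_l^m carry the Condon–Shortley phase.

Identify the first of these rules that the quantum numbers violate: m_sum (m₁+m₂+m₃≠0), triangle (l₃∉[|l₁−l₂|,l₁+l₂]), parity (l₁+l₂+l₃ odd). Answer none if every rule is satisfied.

none

m₁+m₂+m₃ = 0 + 0 + 0 = 0  ✓
triangle: |2−3|=1 ≤ l₃=1 ≤ 2+3=5  ✓
parity: l₁+l₂+l₃ = 6 is even  ✓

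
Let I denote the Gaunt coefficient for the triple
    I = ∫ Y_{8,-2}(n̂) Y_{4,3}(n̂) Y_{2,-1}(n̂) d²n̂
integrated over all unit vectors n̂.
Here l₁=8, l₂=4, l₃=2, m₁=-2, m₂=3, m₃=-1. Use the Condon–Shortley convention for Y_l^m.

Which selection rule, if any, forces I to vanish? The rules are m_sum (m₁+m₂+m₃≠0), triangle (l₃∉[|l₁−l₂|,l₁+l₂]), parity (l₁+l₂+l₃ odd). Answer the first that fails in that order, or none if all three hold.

azimuthal sum: -2 + 3 − 1 = 0  ✓
4 ≤ 2 ≤ 12 (triangle on l)  ✗
L = 8 + 4 + 2 = 14 (even)

triangle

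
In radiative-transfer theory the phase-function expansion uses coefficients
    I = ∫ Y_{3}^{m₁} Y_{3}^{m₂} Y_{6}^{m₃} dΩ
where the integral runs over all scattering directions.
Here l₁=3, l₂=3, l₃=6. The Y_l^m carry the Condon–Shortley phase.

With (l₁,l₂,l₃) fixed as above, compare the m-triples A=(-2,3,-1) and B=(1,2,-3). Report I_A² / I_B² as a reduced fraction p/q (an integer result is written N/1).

1/54

Same 3,3,6: normalisation and zero-m 3j drop out of the ratio.
A: Δ: 0! 6! 6! / 13! → 1/12012; sum: t=0:+1/86400 = 1/86400; 3j²(3 3 6; -2 3 -1) = Δ·Π!·Σ² = 1/1716  (sign -1)
B: Δ: 0! 6! 6! / 13! → 1/12012; sum: t=0:+1/5760 = 1/5760; 3j²(3 3 6; 1 2 -3) = Δ·Π!·Σ² = 9/286  (sign -1)
I_A²/I_B² = (1/1716)/(9/286) = 1/54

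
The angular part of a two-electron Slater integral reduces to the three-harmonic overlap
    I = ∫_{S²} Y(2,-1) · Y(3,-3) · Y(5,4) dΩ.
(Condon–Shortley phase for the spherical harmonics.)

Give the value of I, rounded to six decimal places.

Rules hold: Σm=0, L=10 even, 1≤5≤5.
N = 5·7·11 = 385
Δ = 0!·4!·6!/11! = 1/2310
Racah Σ t=0..0: t=0:+1/144 = 1/144
⇒ 3j(2 3 5; 0 0 0)² = 10/231, sgn -1
Racah Σ t=0..0: t=0:+1/4320 = 1/4320
⇒ 3j(2 3 5; -1 -3 4)² = 2/55, sgn -1
4πI² = N·(3j₀)²·(3jₘ)² = 20/33
I = +1·√(0.606061/4π) = 0.21961050

0.219610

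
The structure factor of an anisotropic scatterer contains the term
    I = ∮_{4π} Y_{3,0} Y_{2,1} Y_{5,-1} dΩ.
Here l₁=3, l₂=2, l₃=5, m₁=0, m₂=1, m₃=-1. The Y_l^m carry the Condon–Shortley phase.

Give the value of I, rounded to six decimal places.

-0.214318

Checks pass: Σm=0; 10 even; l₃=5∈[1,5].
(2·3+1)(2·2+1)(2·5+1) = 385
Δ: 0! 6! 4! / 11! → 1/2310
sum: t=0:+1/144 = 1/144
3j²(3 2 5; 0 0 0) = Δ·Π!·Σ² = 10/231  (sign -1)
sum: t=0:+1/216 = 1/216
3j²(3 2 5; 0 1 -1) = Δ·Π!·Σ² = 8/231  (sign +1)
combine: 4πI² = 385·10/231·8/231 = 400/693
take √, sign -1: I = -0.21431790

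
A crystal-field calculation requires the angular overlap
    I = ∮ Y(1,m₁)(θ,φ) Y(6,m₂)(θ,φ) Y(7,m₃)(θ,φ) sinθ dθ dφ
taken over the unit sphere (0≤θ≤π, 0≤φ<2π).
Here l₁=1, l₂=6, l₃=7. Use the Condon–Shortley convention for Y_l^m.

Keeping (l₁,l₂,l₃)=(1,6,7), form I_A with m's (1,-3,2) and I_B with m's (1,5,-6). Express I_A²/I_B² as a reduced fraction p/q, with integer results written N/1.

5/39

Shared (l₁,l₂,l₃)=(1,6,7): N and (l;000)² cancel in I_A²/I_B².
A: Δ = 0!·2!·12!/15! = 1/1365; Racah Σ t=0..0: t=0:+1/4354560 = 1/4354560; ⇒ 3j(1 6 7; 1 -3 2)² = 2/273, sgn -1
B: Δ = 0!·2!·12!/15! = 1/1365; Racah Σ t=0..0: t=0:+1/79833600 = 1/79833600; ⇒ 3j(1 6 7; 1 5 -6)² = 2/35, sgn -1
I_A²/I_B² = (2/273)/(2/35) = 5/39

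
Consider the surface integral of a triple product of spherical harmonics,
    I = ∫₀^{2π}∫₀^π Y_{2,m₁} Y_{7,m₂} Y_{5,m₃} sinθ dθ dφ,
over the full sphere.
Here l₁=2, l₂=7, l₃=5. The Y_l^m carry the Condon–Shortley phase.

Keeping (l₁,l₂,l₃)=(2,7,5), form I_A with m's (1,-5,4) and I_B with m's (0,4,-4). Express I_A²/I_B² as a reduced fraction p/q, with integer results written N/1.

8/3

Shared (l₁,l₂,l₃)=(2,7,5): N and (l;000)² cancel in I_A²/I_B².
A: Δ = 4!·0!·10!/15! = 1/15015; Racah Σ t=1..1: t=1:−1/2177280 = -1/2177280; ⇒ 3j(2 7 5; 1 -5 4)² = 8/273, sgn +1
B: Δ = 4!·0!·10!/15! = 1/15015; Racah Σ t=2..2: t=2:+1/1451520 = 1/1451520; ⇒ 3j(2 7 5; 0 4 -4)² = 1/91, sgn -1
I_A²/I_B² = (8/273)/(1/91) = 8/3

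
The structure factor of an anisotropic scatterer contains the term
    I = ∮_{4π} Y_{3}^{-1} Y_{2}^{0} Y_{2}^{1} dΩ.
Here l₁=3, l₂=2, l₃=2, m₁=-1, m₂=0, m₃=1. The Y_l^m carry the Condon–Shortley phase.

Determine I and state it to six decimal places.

0.000000

l₁+l₂+l₃=7 is odd: 3j(l;000)=0 ⇒ I=0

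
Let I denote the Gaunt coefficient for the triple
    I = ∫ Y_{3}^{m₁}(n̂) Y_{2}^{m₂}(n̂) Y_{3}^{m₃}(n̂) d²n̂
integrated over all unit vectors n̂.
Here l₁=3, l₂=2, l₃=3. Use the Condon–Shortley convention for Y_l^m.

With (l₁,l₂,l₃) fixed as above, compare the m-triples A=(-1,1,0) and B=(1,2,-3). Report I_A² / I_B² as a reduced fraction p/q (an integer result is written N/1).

Shared (l₁,l₂,l₃)=(3,2,3): N and (l;000)² cancel in I_A²/I_B².
A: Δ = 2!·4!·2!/9! = 1/3780; Racah Σ t=1..2: t=1:−1/12 t=2:+1/8 = 1/24; ⇒ 3j(3 2 3; -1 1 0)² = 1/210, sgn -1
B: Δ = 2!·4!·2!/9! = 1/3780; Racah Σ t=2..2: t=2:+1/96 = 1/96; ⇒ 3j(3 2 3; 1 2 -3)² = 1/42, sgn +1
I_A²/I_B² = (1/210)/(1/42) = 1/5

1/5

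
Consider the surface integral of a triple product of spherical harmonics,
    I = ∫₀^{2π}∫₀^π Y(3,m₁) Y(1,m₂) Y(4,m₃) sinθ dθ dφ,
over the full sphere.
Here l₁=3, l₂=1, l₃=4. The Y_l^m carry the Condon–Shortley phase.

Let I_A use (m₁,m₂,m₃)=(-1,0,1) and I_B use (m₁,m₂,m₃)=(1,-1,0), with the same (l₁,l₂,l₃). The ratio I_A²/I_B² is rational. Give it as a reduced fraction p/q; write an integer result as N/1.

5/2

l's match ⇒ only the (l;m) 3-j factors differ between A and B.
A: triangle coeff Δ(3,1,4) = 1/252; Σ_t [0,0]: t=0:+1/48 = 1/48; (3j)²=5/84 [(3 1 4; -1 0 1)], sign=-1
B: triangle coeff Δ(3,1,4) = 1/252; Σ_t [0,0]: t=0:+1/96 = 1/96; (3j)²=1/42 [(3 1 4; 1 -1 0)], sign=+1
I_A²/I_B² = (5/84)/(1/42) = 5/2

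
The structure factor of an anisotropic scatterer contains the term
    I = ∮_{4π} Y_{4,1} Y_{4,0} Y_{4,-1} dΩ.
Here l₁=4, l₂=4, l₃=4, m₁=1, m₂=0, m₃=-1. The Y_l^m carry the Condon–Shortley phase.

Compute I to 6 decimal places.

Rules hold: Σm=0, L=12 even, 0≤4≤8.
N = 9·9·9 = 729
Δ = 4!·4!·4!/13! = 1/450450
Racah Σ t=0..4: t=0:+1/13824 t=1:−1/216 t=2:+1/64 t=3:−1/216 t=4:+1/13824 = 5/768
⇒ 3j(4 4 4; 0 0 0)² = 18/1001, sgn +1
Racah Σ t=0..3: t=0:+1/3456 t=1:−1/144 t=2:+1/96 t=3:−1/864 = 1/384
⇒ 3j(4 4 4; 1 0 -1)² = 9/2002, sgn -1
4πI² = N·(3j₀)²·(3jₘ)² = 59049/1002001
I = -1·√(0.0589311/4π) = -0.06848055

-0.068481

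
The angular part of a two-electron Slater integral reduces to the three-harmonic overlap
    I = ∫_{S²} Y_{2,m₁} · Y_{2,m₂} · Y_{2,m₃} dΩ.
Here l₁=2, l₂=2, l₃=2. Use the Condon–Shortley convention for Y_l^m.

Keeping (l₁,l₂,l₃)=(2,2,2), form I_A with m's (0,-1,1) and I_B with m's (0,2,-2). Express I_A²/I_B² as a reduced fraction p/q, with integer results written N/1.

Shared (l₁,l₂,l₃)=(2,2,2): N and (l;000)² cancel in I_A²/I_B².
A: Δ = 2!·2!·2!/7! = 1/630; Racah Σ t=0..1: t=0:+1/4 t=1:−1/2 = -1/4; ⇒ 3j(2 2 2; 0 -1 1)² = 1/70, sgn +1
B: Δ = 2!·2!·2!/7! = 1/630; Racah Σ t=2..2: t=2:+1/8 = 1/8; ⇒ 3j(2 2 2; 0 2 -2)² = 2/35, sgn +1
I_A²/I_B² = (1/70)/(2/35) = 1/4

1/4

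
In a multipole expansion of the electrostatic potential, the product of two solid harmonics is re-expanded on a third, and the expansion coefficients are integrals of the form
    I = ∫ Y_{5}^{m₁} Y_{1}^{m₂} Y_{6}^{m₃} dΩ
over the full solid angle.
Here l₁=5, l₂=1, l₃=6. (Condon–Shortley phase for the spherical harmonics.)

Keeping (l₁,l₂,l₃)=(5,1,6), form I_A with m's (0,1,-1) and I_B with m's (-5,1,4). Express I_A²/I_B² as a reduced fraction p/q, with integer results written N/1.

21/1

Shared (l₁,l₂,l₃)=(5,1,6): N and (l;000)² cancel in I_A²/I_B².
A: Δ = 0!·10!·2!/13! = 1/858; Racah Σ t=0..0: t=0:+1/28800 = 1/28800; ⇒ 3j(5 1 6; 0 1 -1)² = 7/286, sgn -1
B: Δ = 0!·10!·2!/13! = 1/858; Racah Σ t=0..0: t=0:+1/7257600 = 1/7257600; ⇒ 3j(5 1 6; -5 1 4)² = 1/858, sgn +1
I_A²/I_B² = (7/286)/(1/858) = 21/1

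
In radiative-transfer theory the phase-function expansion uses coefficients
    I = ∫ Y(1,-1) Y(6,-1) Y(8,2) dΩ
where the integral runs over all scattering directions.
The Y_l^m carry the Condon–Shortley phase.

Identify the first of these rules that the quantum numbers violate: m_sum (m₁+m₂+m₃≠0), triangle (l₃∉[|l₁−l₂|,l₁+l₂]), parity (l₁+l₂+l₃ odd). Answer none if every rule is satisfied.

triangle

azimuthal sum: -1 − 1 + 2 = 0  ✓
5 ≤ 8 ≤ 7 (triangle on l)  ✗
L = 1 + 6 + 8 = 15 (odd)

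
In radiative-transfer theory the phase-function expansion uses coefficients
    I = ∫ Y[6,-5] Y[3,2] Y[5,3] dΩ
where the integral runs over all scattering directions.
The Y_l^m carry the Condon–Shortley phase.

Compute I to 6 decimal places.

-0.169016

Rules hold: Σm=0, L=14 even, 3≤5≤9.
N = 13·7·11 = 1001
Δ = 4!·8!·2!/15! = 1/675675
Racah Σ t=1..3: t=1:−1/8640 t=2:+1/2304 t=3:−1/8640 = 7/34560
⇒ 3j(6 3 5; 0 0 0)² = 7/429, sgn -1
Racah Σ t=3..4: t=3:−1/483840 t=4:+1/120960 = 1/161280
⇒ 3j(6 3 5; -5 2 3)² = 2/91, sgn +1
4πI² = N·(3j₀)²·(3jₘ)² = 14/39
I = -1·√(0.358974/4π) = -0.16901560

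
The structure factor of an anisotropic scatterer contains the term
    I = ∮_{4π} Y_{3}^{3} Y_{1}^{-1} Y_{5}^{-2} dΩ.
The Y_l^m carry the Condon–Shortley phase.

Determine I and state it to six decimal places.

triangle: need 2≤l₃≤4, have 5; I=0

0.000000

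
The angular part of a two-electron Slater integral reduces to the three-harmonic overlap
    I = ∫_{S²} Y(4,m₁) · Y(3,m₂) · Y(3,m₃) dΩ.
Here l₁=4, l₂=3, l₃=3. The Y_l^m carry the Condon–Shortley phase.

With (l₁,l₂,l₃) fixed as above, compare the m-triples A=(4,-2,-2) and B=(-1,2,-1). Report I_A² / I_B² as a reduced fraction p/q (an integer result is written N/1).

Same 4,3,3: normalisation and zero-m 3j drop out of the ratio.
A: Δ: 4! 4! 2! / 11! → 1/34650; sum: t=0:+1/576 = 1/576; 3j²(4 3 3; 4 -2 -2) = Δ·Π!·Σ² = 5/99  (sign -1)
B: Δ: 4! 4! 2! / 11! → 1/34650; sum: t=3:−1/48 t=4:+1/144 = -1/72; 3j²(4 3 3; -1 2 -1) = Δ·Π!·Σ² = 16/693  (sign -1)
I_A²/I_B² = (5/99)/(16/693) = 35/16

35/16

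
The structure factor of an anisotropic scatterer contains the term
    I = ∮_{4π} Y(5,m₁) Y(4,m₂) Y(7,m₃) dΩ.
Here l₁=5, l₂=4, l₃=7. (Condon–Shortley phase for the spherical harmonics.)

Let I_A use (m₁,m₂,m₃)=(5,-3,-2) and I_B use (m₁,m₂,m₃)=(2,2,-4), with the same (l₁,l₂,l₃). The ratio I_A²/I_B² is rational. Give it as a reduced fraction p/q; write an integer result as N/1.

Same 5,4,7: normalisation and zero-m 3j drop out of the ratio.
A: Δ: 2! 8! 6! / 17! → 1/6126120; sum: t=0:+1/9676800 = 1/9676800; 3j²(5 4 7; 5 -3 -2) = Δ·Π!·Σ² = 27/19448  (sign -1)
B: Δ: 2! 8! 6! / 17! → 1/6126120; sum: t=0:+1/1036800 t=1:−1/172800 t=2:+1/483840 = -1/362880; 3j²(5 4 7; 2 2 -4) = Δ·Π!·Σ² = 20/1547  (sign +1)
I_A²/I_B² = (27/19448)/(20/1547) = 189/1760

189/1760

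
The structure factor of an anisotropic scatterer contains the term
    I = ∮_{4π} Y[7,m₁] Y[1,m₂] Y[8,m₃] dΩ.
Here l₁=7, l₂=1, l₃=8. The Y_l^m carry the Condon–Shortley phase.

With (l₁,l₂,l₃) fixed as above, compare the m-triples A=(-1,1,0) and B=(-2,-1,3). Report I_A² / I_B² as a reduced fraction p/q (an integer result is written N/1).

28/55

Shared (l₁,l₂,l₃)=(7,1,8): N and (l;000)² cancel in I_A²/I_B².
A: Δ = 0!·14!·2!/17! = 1/2040; Racah Σ t=0..0: t=0:+1/58060800 = 1/58060800; ⇒ 3j(7 1 8; -1 1 0)² = 7/510, sgn +1
B: Δ = 0!·14!·2!/17! = 1/2040; Racah Σ t=0..0: t=0:+1/87091200 = 1/87091200; ⇒ 3j(7 1 8; -2 -1 3)² = 11/408, sgn -1
I_A²/I_B² = (7/510)/(11/408) = 28/55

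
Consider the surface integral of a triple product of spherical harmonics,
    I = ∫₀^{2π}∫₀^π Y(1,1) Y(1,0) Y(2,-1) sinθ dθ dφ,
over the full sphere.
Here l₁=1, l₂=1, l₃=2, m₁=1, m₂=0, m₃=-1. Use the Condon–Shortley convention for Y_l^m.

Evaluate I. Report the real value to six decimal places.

-0.218510

m-sum 0 ✓  L=4 even ✓  0≤2≤2 ✓
Π(2lᵢ+1) = 3×3×5 = 45
triangle coeff Δ(1,1,2) = 1/30
Σ_t [0,0]: t=0:+1/1 = 1/1
(3j)²=2/15 [(1 1 2; 0 0 0)], sign=+1
Σ_t [0,0]: t=0:+1/2 = 1/2
(3j)²=1/10 [(1 1 2; 1 0 -1)], sign=-1
⇒ 4πI² = 3/5
I = (-1)√(3/5/(4π)) = -0.21850969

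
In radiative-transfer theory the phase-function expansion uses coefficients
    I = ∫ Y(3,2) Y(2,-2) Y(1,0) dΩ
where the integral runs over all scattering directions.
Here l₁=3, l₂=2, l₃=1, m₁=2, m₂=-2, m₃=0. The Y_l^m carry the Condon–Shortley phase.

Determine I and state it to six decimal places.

0.184674

m-sum 0 ✓  L=6 even ✓  1≤1≤5 ✓
Π(2lᵢ+1) = 7×5×3 = 105
triangle coeff Δ(3,2,1) = 1/105
Σ_t [2,2]: t=2:+1/4 = 1/4
(3j)²=3/35 [(3 2 1; 0 0 0)], sign=-1
Σ_t [0,0]: t=0:+1/24 = 1/24
(3j)²=1/21 [(3 2 1; 2 -2 0)], sign=-1
⇒ 4πI² = 3/7
I = (+1)√(3/7/(4π)) = 0.18467439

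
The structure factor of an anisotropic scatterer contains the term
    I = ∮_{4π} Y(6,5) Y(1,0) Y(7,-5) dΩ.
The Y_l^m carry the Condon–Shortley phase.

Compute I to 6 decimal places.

Checks pass: Σm=0; 14 even; l₃=7∈[5,7].
(2·6+1)(2·1+1)(2·7+1) = 585
Δ: 0! 12! 2! / 15! → 1/1365
sum: t=0:+1/518400 = 1/518400
3j²(6 1 7; 0 0 0) = Δ·Π!·Σ² = 7/195  (sign -1)
sum: t=0:+1/39916800 = 1/39916800
3j²(6 1 7; 5 0 -5) = Δ·Π!·Σ² = 8/455  (sign +1)
combine: 4πI² = 585·7/195·8/455 = 24/65
take √, sign -1: I = -0.17141310

-0.171413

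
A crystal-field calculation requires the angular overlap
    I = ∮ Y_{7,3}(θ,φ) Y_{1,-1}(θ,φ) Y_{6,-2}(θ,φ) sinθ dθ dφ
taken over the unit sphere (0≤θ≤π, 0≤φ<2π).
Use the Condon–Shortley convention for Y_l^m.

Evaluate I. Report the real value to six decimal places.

Rules hold: Σm=0, L=14 even, 6≤6≤8.
N = 15·3·13 = 585
Δ = 2!·12!·0!/15! = 1/1365
Racah Σ t=1..1: t=1:−1/518400 = -1/518400
⇒ 3j(7 1 6; 0 0 0)² = 7/195, sgn -1
Racah Σ t=0..0: t=0:+1/1935360 = 1/1935360
⇒ 3j(7 1 6; 3 -1 -2)² = 3/91, sgn +1
4πI² = N·(3j₀)²·(3jₘ)² = 9/13
I = -1·√(0.692308/4π) = -0.23471705

-0.234717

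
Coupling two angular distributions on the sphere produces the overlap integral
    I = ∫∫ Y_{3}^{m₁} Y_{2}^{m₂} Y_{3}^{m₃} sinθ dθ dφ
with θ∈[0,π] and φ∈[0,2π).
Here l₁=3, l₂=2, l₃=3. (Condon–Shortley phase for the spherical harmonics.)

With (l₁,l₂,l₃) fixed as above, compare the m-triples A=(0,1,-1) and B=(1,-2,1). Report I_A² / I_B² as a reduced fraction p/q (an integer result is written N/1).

Same 3,2,3: normalisation and zero-m 3j drop out of the ratio.
A: Δ: 2! 4! 2! / 9! → 1/3780; sum: t=1:−1/8 t=2:+1/12 = -1/24; 3j²(3 2 3; 0 1 -1) = Δ·Π!·Σ² = 1/210  (sign -1)
B: Δ: 2! 4! 2! / 9! → 1/3780; sum: t=0:+1/16 = 1/16; 3j²(3 2 3; 1 -2 1) = Δ·Π!·Σ² = 2/35  (sign +1)
I_A²/I_B² = (1/210)/(2/35) = 1/12

1/12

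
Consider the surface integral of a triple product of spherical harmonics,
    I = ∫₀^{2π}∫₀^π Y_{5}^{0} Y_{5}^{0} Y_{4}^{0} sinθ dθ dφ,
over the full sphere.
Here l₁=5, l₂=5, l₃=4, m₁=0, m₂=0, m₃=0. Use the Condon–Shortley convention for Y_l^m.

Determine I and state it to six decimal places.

0.130198

Rules hold: Σm=0, L=14 even, 0≤4≤10.
N = 11·11·9 = 1089
Δ = 6!·4!·4!/15! = 1/3153150
Racah Σ t=1..5: t=1:−1/69120 t=2:+1/1728 t=3:−1/576 t=4:+1/1728 t=5:−1/69120 = -7/11520
⇒ 3j(5 5 4; 0 0 0)² = 2/143, sgn -1
(m-triple is (0,0,0) — same symbol as above.)
4πI² = N·(3j₀)²·(3jₘ)² = 36/169
I = +1·√(0.213018/4π) = 0.13019760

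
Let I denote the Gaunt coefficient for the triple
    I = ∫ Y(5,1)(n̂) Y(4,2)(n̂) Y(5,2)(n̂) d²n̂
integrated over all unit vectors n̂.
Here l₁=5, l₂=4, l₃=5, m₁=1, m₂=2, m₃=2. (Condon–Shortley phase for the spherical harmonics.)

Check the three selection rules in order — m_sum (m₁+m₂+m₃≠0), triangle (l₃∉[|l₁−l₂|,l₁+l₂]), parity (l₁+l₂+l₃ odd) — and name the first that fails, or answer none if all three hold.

Σmᵢ = 5  ✗
l₃∈[|l₁−l₂|,l₁+l₂]=[1,9], have l₃=5
Σlᵢ = 14 ⇒ even

m_sum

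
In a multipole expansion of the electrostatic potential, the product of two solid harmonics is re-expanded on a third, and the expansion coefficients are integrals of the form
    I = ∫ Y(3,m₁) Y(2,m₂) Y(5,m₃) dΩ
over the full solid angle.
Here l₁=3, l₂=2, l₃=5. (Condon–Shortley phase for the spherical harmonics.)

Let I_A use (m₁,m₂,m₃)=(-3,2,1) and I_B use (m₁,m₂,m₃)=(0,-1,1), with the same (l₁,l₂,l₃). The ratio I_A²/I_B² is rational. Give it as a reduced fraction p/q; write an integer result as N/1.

1/80

Same 3,2,5: normalisation and zero-m 3j drop out of the ratio.
A: Δ: 0! 6! 4! / 11! → 1/2310; sum: t=0:+1/17280 = 1/17280; 3j²(3 2 5; -3 2 1) = Δ·Π!·Σ² = 1/2310  (sign +1)
B: Δ: 0! 6! 4! / 11! → 1/2310; sum: t=0:+1/216 = 1/216; 3j²(3 2 5; 0 -1 1) = Δ·Π!·Σ² = 8/231  (sign +1)
I_A²/I_B² = (1/2310)/(8/231) = 1/80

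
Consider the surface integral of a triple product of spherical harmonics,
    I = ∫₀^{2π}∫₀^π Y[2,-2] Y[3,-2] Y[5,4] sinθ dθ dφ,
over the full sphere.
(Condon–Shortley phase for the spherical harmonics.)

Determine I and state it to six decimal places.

Checks pass: Σm=0; 10 even; l₃=5∈[1,5].
(2·2+1)(2·3+1)(2·5+1) = 385
Δ: 0! 4! 6! / 11! → 1/2310
sum: t=0:+1/144 = 1/144
3j²(2 3 5; 0 0 0) = Δ·Π!·Σ² = 10/231  (sign -1)
sum: t=0:+1/2880 = 1/2880
3j²(2 3 5; -2 -2 4) = Δ·Π!·Σ² = 3/55  (sign -1)
combine: 4πI² = 385·10/231·3/55 = 10/11
take √, sign +1: I = 0.26896683

0.268967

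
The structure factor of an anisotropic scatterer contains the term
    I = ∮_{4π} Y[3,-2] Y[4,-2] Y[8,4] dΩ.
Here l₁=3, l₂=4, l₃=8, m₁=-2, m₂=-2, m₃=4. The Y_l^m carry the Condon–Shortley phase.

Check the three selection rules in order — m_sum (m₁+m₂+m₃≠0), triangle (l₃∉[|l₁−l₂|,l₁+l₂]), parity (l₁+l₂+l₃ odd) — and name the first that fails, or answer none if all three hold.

triangle

Σmᵢ = 0  ✓
l₃∈[|l₁−l₂|,l₁+l₂]=[1,7], have l₃=8  ✗
Σlᵢ = 15 ⇒ odd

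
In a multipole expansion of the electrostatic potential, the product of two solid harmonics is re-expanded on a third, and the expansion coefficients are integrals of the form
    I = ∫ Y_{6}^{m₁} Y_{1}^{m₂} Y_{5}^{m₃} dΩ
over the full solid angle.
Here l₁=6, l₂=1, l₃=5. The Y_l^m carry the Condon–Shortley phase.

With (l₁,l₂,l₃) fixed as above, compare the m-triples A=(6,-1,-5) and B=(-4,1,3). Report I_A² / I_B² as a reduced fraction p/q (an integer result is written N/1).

Shared (l₁,l₂,l₃)=(6,1,5): N and (l;000)² cancel in I_A²/I_B².
A: Δ = 2!·10!·0!/13! = 1/858; Racah Σ t=0..0: t=0:+1/7257600 = 1/7257600; ⇒ 3j(6 1 5; 6 -1 -5)² = 1/13, sgn +1
B: Δ = 2!·10!·0!/13! = 1/858; Racah Σ t=2..2: t=2:+1/161280 = 1/161280; ⇒ 3j(6 1 5; -4 1 3)² = 15/286, sgn +1
I_A²/I_B² = (1/13)/(15/286) = 22/15

22/15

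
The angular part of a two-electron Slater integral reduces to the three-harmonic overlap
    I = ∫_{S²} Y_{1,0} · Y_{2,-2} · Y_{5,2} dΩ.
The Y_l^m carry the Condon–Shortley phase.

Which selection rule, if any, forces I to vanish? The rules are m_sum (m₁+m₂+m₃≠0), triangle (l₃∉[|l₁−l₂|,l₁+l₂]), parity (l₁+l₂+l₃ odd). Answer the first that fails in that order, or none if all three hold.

Σmᵢ = 0  ✓
l₃∈[|l₁−l₂|,l₁+l₂]=[1,3], have l₃=5  ✗
Σlᵢ = 8 ⇒ even

triangle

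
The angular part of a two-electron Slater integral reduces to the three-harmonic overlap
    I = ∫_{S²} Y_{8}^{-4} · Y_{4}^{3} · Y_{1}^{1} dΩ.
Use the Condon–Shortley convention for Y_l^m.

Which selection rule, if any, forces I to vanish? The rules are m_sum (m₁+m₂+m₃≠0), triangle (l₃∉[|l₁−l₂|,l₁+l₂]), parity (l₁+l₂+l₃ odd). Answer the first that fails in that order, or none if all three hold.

triangle

m₁+m₂+m₃ = -4 + 3 + 1 = 0  ✓
triangle: |8−4|=4 ≤ l₃=1 ≤ 8+4=12  ✗
parity: l₁+l₂+l₃ = 13 is odd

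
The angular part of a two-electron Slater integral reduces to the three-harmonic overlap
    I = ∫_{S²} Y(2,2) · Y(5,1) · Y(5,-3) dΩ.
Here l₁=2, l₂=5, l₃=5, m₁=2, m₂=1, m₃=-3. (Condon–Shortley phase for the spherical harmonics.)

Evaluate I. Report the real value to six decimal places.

0.171169

Rules hold: Σm=0, L=12 even, 3≤5≤7.
N = 5·11·11 = 605
Δ = 2!·2!·8!/13! = 1/38610
Racah Σ t=0..2: t=0:+1/2880 t=1:−1/576 t=2:+1/2880 = -1/960
⇒ 3j(2 5 5; 0 0 0)² = 10/429, sgn +1
Racah Σ t=0..0: t=0:+1/5760 = 1/5760
⇒ 3j(2 5 5; 2 1 -3)² = 56/2145, sgn +1
4πI² = N·(3j₀)²·(3jₘ)² = 560/1521
I = +1·√(0.368179/4π) = 0.17116875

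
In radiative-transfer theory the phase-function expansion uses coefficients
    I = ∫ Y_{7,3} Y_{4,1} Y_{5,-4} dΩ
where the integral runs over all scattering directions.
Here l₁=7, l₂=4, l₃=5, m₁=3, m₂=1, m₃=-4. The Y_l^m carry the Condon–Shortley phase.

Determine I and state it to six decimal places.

Rules hold: Σm=0, L=16 even, 3≤5≤11.
N = 15·9·11 = 1485
Δ = 6!·8!·2!/17! = 1/6126120
Racah Σ t=2..4: t=2:+1/69120 t=3:−1/20736 t=4:+1/69120 = -1/51840
⇒ 3j(7 4 5; 0 0 0)² = 280/21879, sgn +1
Racah Σ t=3..4: t=3:−1/362880 t=4:+1/1935360 = -13/5806080
⇒ 3j(7 4 5; 3 1 -4)² = 195/10472, sgn +1
4πI² = N·(3j₀)²·(3jₘ)² = 1125/3179
I = +1·√(0.353885/4π) = 0.16781318

0.167813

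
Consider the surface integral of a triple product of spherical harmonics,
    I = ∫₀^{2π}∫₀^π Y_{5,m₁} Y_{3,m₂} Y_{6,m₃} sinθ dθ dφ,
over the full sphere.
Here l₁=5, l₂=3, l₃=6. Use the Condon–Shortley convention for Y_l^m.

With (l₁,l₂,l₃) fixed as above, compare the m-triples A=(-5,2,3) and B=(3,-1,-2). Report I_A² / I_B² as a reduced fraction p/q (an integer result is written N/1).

Shared (l₁,l₂,l₃)=(5,3,6): N and (l;000)² cancel in I_A²/I_B².
A: Δ = 2!·8!·4!/15! = 1/675675; Racah Σ t=2..2: t=2:+1/483840 = 1/483840; ⇒ 3j(5 3 6; -5 2 3)² = 6/1001, sgn -1
B: Δ = 2!·8!·4!/15! = 1/675675; Racah Σ t=0..2: t=0:+1/11520 t=1:−1/30240 t=2:+1/1935360 = 1/18432; ⇒ 3j(5 3 6; 3 -1 -2)² = 7/429, sgn +1
I_A²/I_B² = (6/1001)/(7/429) = 18/49

18/49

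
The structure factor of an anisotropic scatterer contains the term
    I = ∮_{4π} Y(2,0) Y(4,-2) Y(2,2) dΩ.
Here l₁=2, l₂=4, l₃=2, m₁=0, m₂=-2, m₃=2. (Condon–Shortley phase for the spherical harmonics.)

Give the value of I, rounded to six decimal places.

0.156078

Rules hold: Σm=0, L=8 even, 2≤2≤6.
N = 5·9·5 = 225
Δ = 4!·0!·4!/9! = 1/630
Racah Σ t=2..2: t=2:+1/16 = 1/16
⇒ 3j(2 4 2; 0 0 0)² = 2/35, sgn +1
Racah Σ t=2..2: t=2:+1/96 = 1/96
⇒ 3j(2 4 2; 0 -2 2)² = 1/42, sgn +1
4πI² = N·(3j₀)²·(3jₘ)² = 15/49
I = +1·√(0.306122/4π) = 0.15607835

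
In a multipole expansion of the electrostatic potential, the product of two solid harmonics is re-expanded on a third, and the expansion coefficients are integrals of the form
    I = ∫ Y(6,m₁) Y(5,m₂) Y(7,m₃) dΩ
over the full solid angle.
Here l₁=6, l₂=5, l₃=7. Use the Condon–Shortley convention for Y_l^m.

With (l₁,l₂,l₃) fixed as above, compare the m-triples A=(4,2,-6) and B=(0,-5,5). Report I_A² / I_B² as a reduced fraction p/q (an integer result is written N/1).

l's match ⇒ only the (l;m) 3-j factors differ between A and B.
A: triangle coeff Δ(6,5,7) = 1/174594420; Σ_t [1,2]: t=1:−1/21772800 t=2:+1/19353600 = 1/174182400; (3j)²=1/3876 [(6 5 7; 4 2 -6)], sign=-1
B: triangle coeff Δ(6,5,7) = 1/174594420; Σ_t [0,0]: t=0:+1/24883200 = 1/24883200; (3j)²=70/4199 [(6 5 7; 0 -5 5)], sign=+1
I_A²/I_B² = (1/3876)/(70/4199) = 13/840

13/840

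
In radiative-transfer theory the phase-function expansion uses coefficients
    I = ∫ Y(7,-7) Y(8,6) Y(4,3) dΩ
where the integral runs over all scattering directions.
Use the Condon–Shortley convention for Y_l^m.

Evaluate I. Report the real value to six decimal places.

Σmᵢ = 2 ≠ 0, so the φ-integral vanishes; I = 0

0.000000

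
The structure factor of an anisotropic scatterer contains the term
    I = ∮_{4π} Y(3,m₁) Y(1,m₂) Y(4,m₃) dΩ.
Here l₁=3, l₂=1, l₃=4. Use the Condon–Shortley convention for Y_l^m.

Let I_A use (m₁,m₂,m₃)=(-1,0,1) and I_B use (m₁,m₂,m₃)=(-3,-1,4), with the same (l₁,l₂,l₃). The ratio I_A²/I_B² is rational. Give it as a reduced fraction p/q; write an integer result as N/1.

15/28

Same 3,1,4: normalisation and zero-m 3j drop out of the ratio.
A: Δ: 0! 6! 2! / 9! → 1/252; sum: t=0:+1/48 = 1/48; 3j²(3 1 4; -1 0 1) = Δ·Π!·Σ² = 5/84  (sign -1)
B: Δ: 0! 6! 2! / 9! → 1/252; sum: t=0:+1/1440 = 1/1440; 3j²(3 1 4; -3 -1 4) = Δ·Π!·Σ² = 1/9  (sign +1)
I_A²/I_B² = (5/84)/(1/9) = 15/28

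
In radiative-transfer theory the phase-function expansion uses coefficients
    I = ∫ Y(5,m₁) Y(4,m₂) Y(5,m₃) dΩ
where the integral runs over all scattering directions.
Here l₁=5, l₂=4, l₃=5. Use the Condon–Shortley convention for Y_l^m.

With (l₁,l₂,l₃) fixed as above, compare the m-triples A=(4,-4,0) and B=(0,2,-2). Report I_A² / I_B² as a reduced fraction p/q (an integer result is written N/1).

l's match ⇒ only the (l;m) 3-j factors differ between A and B.
A: triangle coeff Δ(5,4,5) = 1/3153150; Σ_t [0,0]: t=0:+1/69120 = 1/69120; (3j)²=2/143 [(5 4 5; 4 -4 0)], sign=-1
B: triangle coeff Δ(5,4,5) = 1/3153150; Σ_t [2,4]: t=2:+1/3456 t=3:−1/1728 t=4:+1/11520 = -7/34560; (3j)²=7/858 [(5 4 5; 0 2 -2)], sign=+1
I_A²/I_B² = (2/143)/(7/858) = 12/7

12/7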